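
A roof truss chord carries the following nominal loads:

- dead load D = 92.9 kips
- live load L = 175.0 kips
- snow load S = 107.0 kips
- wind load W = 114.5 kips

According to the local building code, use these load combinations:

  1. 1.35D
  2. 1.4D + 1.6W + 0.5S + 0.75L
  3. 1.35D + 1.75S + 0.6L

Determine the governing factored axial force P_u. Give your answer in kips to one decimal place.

1. 1.35(92.9) = 125.4
2. 1.4(92.9) + 1.6(114.5) + 0.5(107.0) + 0.75(175.0) = 498.0
3. 1.35(92.9) + 1.75(107.0) + 0.6(175.0) = 125.4 + 187.3 + 105.0 = 417.7
Combination 2 governs: P_u = 498.0 kips.

498.0 kips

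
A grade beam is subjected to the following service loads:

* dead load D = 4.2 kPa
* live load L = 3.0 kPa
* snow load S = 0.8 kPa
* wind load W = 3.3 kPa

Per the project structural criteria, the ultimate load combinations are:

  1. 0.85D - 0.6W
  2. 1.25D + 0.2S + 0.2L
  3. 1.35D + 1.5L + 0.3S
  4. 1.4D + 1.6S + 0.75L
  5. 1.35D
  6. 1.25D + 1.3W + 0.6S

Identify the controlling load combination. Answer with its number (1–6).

1. 0.85(4.2) - 0.6(3.3) = 1.6
2. 1.25(4.2) + 0.2(0.8) + 0.2(3.0) = 6.0
3. 1.35(4.2) + 1.5(3.0) + 0.3(0.8) = 10.4
4. 1.4(4.2) + 1.6(0.8) + 0.75(3.0) = 9.4
5. 1.35(4.2) = 5.7
6. 1.25(4.2) + 1.3(3.3) + 0.6(0.8) = 10.0
The largest value is 10.4 kPa from combination 3.

Combination 3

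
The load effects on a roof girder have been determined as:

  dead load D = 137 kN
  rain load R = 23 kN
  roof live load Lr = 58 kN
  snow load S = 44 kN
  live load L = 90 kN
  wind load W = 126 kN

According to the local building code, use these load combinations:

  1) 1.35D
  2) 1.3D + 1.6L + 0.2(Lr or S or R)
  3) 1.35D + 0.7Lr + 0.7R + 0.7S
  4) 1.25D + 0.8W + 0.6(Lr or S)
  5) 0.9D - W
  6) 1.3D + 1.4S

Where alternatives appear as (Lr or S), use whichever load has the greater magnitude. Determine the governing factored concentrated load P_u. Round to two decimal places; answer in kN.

333.70 kN

(Lr or S or R) → Lr = 58 kN; (Lr or S) → Lr = 58 kN.
1) 1.35(137) = 184.95
2) 1.3(137) + 1.6(90) + 0.2(58) = 178.10 + 144.00 + 11.60 = 333.70
3) 1.35(137) + 0.7(58) + 0.7(23) + 0.7(44) = 184.95 + 40.60 + 16.10 + 30.80 = 272.45
4) 1.25(137) + 0.8(126) + 0.6(58) = 171.25 + 100.80 + 34.80 = 306.85
5) 0.9(137) - 1.0(126) = 123.30 - 126.00 = -2.70
6) 1.3(137) + 1.4(44) = 178.10 + 61.60 = 239.70
Combination 2 governs: P_u = 333.70 kN.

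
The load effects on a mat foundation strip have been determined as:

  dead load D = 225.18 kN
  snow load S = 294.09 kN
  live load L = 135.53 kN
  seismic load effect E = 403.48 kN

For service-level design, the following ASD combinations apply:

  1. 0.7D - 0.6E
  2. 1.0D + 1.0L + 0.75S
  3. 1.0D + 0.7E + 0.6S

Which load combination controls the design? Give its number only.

1. 0.7(225.18) - 0.6(403.48) = 157.63 - 242.09 = -84.46
2. 1.0(225.18) + 1.0(135.53) + 0.75(294.09) = 225.18 + 135.53 + 220.57 = 581.28
3. 1.0(225.18) + 0.7(403.48) + 0.6(294.09) = 225.18 + 282.44 + 176.45 = 684.07
The largest value is 684.07 kN from combination 3.

Combination 3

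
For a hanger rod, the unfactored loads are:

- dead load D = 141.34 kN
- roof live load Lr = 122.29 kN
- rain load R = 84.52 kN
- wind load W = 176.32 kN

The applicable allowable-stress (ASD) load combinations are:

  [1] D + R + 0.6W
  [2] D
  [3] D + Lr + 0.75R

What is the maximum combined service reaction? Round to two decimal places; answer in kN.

[1] 1.0(141.34) + 1.0(84.52) + 0.6(176.32) = 331.65
[2] 1.0(141.34) = 141.34
[3] 1.0(141.34) + 1.0(122.29) + 0.75(84.52) = 327.02
Combination 1 governs: V = 331.65 kN.

331.65 kN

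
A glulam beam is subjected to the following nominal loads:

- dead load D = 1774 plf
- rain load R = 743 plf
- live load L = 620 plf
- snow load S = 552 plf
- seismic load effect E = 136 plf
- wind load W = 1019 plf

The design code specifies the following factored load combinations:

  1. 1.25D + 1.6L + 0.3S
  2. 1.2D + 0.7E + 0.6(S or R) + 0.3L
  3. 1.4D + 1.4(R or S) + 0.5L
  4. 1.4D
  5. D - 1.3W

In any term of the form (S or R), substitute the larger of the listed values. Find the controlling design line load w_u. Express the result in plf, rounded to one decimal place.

(S or R) → R = 743 plf; (R or S) → R = 743 plf.
1. 1.25(1774) + 1.6(620) + 0.3(552) = 2217.5 + 992.0 + 165.6 = 3375.1
2. 1.2(1774) + 0.7(136) + 0.6(743) + 0.3(620) = 2128.8 + 95.2 + 445.8 + 186.0 = 2855.8
3. 1.4(1774) + 1.4(743) + 0.5(620) = 2483.6 + 1040.2 + 310.0 = 3833.8
4. 1.4(1774) = 2483.6
5. 1.0(1774) - 1.3(1019) = 1774.0 - 1324.7 = 449.3
Combination 3 governs: w_u = 3833.8 plf.

3833.8 plf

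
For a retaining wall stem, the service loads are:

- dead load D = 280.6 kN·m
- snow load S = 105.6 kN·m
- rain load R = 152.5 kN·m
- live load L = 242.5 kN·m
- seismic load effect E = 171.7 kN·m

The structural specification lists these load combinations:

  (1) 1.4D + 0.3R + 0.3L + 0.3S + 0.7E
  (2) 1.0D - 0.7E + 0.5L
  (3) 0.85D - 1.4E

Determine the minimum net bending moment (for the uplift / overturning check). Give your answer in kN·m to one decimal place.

-1.9 kN·m

(1) 1.4(280.6) + 0.3(152.5) + 0.3(242.5) + 0.3(105.6) + 0.7(171.7) = 663.2
(2) 1.0(280.6) - 0.7(171.7) + 0.5(242.5) = 280.6 - 120.2 + 121.3 = 281.7
(3) 0.85(280.6) - 1.4(171.7) = 238.5 - 240.4 = -1.9
Combination 3 gives the minimum: -1.9 kN·m.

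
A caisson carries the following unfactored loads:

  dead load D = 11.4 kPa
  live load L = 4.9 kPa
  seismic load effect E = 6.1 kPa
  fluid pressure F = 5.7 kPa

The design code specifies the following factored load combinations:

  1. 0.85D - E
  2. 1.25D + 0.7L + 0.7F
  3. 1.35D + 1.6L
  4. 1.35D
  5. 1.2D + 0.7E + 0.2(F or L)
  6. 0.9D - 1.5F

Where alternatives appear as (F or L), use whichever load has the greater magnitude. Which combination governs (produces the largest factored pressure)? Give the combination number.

Combination 3

(F or L) → F = 5.7 kPa.
1. 0.85(11.4) - 1.0(6.1) = 9.7 - 6.1 = 3.6
2. 1.25(11.4) + 0.7(4.9) + 0.7(5.7) = 14.3 + 3.4 + 4.0 = 21.7
3. 1.35(11.4) + 1.6(4.9) = 15.4 + 7.8 = 23.2
4. 1.35(11.4) = 15.4
5. 1.2(11.4) + 0.7(6.1) + 0.2(5.7) = 13.7 + 4.3 + 1.1 = 19.1
6. 0.9(11.4) - 1.5(5.7) = 10.3 - 8.6 = 1.7
The largest value is 23.2 kPa from combination 3.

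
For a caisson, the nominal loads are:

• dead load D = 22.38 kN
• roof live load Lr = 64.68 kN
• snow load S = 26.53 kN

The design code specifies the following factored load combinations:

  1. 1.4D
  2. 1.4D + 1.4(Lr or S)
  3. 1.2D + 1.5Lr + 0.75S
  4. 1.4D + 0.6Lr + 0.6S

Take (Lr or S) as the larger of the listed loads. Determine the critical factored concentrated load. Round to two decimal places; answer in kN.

143.77 kN

(Lr or S) → Lr = 64.68 kN.
1. 1.4(22.38) = 31.33
2. 1.4(22.38) + 1.4(64.68) = 31.33 + 90.55 = 121.88
3. 1.2(22.38) + 1.5(64.68) + 0.75(26.53) = 143.77
4. 1.4(22.38) + 0.6(64.68) + 0.6(26.53) = 31.33 + 38.81 + 15.92 = 86.06
Maximum is from combination 3.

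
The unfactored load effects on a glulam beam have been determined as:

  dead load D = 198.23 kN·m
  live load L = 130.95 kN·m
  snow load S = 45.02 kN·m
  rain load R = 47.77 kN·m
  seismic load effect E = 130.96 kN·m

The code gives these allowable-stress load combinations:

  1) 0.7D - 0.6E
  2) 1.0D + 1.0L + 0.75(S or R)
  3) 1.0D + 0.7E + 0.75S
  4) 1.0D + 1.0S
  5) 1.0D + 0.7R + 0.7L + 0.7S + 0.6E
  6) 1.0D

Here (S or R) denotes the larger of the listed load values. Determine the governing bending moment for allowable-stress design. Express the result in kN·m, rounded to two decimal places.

(S or R) → R = 47.77 kN·m.
1) 0.7(198.23) - 0.6(130.96) = 60.19
2) 1.0(198.23) + 1.0(130.95) + 0.75(47.77) = 365.01
3) 1.0(198.23) + 0.7(130.96) + 0.75(45.02) = 323.67
4) 1.0(198.23) + 1.0(45.02) = 243.25
5) 1.0(198.23) + 0.7(47.77) + 0.7(130.95) + 0.7(45.02) + 0.6(130.96) = 433.42
6) 1.0(198.23) = 198.23
Combination 5 governs: M = 433.42 kN·m.

433.42 kN·m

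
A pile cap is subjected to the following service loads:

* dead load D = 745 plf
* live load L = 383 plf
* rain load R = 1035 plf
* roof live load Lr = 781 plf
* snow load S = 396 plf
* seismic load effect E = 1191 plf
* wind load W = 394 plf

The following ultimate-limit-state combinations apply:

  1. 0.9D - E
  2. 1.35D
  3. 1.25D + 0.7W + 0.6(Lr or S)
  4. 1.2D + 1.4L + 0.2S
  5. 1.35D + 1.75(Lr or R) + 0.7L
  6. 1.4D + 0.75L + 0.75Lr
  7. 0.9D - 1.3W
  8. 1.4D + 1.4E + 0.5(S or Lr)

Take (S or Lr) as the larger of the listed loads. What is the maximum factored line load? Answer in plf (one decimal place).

3100.9 plf

(Lr or S) → Lr = 781 plf; (Lr or R) → R = 1035 plf; (S or Lr) → Lr = 781 plf.
1. 0.9(745) - 1.0(1191) = 670.5 - 1191.0 = -520.5
2. 1.35(745) = 1005.8
3. 1.25(745) + 0.7(394) + 0.6(781) = 931.3 + 275.8 + 468.6 = 1675.7
4. 1.2(745) + 1.4(383) + 0.2(396) = 894.0 + 536.2 + 79.2 = 1509.4
5. 1.35(745) + 1.75(1035) + 0.7(383) = 3085.1
6. 1.4(745) + 0.75(383) + 0.75(781) = 1916.0
7. 0.9(745) - 1.3(394) = 670.5 - 512.2 = 158.3
8. 1.4(745) + 1.4(1191) + 0.5(781) = 1043.0 + 1667.4 + 390.5 = 3100.9
Maximum is from combination 8.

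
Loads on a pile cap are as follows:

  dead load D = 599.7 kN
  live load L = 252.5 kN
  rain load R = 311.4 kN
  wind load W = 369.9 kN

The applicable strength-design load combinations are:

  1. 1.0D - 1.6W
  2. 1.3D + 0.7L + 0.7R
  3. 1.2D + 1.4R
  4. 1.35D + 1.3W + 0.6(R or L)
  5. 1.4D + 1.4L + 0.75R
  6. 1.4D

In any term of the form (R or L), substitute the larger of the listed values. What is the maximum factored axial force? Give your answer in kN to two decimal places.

1477.31 kN

(R or L) → R = 311.4 kN.
1. 1.0(599.7) - 1.6(369.9) = 599.70 - 591.84 = 7.86
2. 1.3(599.7) + 0.7(252.5) + 0.7(311.4) = 779.61 + 176.75 + 217.98 = 1174.34
3. 1.2(599.7) + 1.4(311.4) = 719.64 + 435.96 = 1155.60
4. 1.35(599.7) + 1.3(369.9) + 0.6(311.4) = 809.60 + 480.87 + 186.84 = 1477.31
5. 1.4(599.7) + 1.4(252.5) + 0.75(311.4) = 839.58 + 353.50 + 233.55 = 1426.63
6. 1.4(599.7) = 839.58
The controlling combination is 4, giving 1477.31 kN.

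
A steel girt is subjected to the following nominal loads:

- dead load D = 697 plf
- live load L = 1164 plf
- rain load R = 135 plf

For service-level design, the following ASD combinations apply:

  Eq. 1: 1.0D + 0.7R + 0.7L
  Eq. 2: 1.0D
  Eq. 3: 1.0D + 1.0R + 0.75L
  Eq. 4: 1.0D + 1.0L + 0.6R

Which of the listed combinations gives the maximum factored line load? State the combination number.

Combination 4

Eq. 1: 1.0(697) + 0.7(135) + 0.7(1164) = 697.0 + 94.5 + 814.8 = 1606.3
Eq. 2: 1.0(697) = 697.0
Eq. 3: 1.0(697) + 1.0(135) + 0.75(1164) = 697.0 + 135.0 + 873.0 = 1705.0
Eq. 4: 1.0(697) + 1.0(1164) + 0.6(135) = 697.0 + 1164.0 + 81.0 = 1942.0
The largest value is 1942.0 plf from combination 4.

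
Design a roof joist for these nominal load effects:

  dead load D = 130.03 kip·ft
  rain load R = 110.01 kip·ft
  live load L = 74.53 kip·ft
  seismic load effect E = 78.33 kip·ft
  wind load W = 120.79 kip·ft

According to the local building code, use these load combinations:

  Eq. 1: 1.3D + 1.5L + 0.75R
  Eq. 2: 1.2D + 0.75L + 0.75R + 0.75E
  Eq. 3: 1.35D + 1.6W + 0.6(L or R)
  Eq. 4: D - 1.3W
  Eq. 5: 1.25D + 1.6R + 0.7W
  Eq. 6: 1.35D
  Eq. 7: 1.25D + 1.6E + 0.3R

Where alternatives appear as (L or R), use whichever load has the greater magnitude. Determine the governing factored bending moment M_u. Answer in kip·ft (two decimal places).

(L or R) → R = 110.01 kip·ft.
Eq. 1: 1.3(130.03) + 1.5(74.53) + 0.75(110.01) = 363.34
Eq. 2: 1.2(130.03) + 0.75(74.53) + 0.75(110.01) + 0.75(78.33) = 353.19
Eq. 3: 1.35(130.03) + 1.6(120.79) + 0.6(110.01) = 434.81
Eq. 4: 1.0(130.03) - 1.3(120.79) = -27.00
Eq. 5: 1.25(130.03) + 1.6(110.01) + 0.7(120.79) = 423.11
Eq. 6: 1.35(130.03) = 175.54
Eq. 7: 1.25(130.03) + 1.6(78.33) + 0.3(110.01) = 320.87
The controlling combination is 3, giving 434.81 kip·ft.

434.81 kip·ft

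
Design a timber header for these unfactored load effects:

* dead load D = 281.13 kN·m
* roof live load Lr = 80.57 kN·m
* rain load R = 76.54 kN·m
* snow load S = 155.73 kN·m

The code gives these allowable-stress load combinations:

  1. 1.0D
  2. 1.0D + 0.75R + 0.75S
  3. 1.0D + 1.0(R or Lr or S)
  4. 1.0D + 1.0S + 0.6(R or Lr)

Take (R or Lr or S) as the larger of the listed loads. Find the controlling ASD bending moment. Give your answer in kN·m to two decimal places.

(R or Lr or S) → S = 155.73 kN·m; (R or Lr) → Lr = 80.57 kN·m.
1. 1.0(281.13) = 281.13
2. 1.0(281.13) + 0.75(76.54) + 0.75(155.73) = 455.33
3. 1.0(281.13) + 1.0(155.73) = 281.13 + 155.73 = 436.86
4. 1.0(281.13) + 1.0(155.73) + 0.6(80.57) = 281.13 + 155.73 + 48.34 = 485.20
The controlling combination is 4, giving 485.20 kN·m.

485.20 kN·m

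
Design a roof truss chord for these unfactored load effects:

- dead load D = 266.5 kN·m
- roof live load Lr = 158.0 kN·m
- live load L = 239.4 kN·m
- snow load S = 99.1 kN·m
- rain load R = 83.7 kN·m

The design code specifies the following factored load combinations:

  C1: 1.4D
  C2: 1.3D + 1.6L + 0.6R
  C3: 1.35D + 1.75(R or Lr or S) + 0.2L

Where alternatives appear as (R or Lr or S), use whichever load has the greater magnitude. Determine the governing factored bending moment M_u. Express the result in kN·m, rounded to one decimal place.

(R or Lr or S) → Lr = 158.0 kN·m.
C1: 1.4(266.5) = 373.1
C2: 1.3(266.5) + 1.6(239.4) + 0.6(83.7) = 346.5 + 383.0 + 50.2 = 779.7
C3: 1.35(266.5) + 1.75(158.0) + 0.2(239.4) = 359.8 + 276.5 + 47.9 = 684.2
The controlling combination is 2, giving 779.7 kN·m.

779.7 kN·m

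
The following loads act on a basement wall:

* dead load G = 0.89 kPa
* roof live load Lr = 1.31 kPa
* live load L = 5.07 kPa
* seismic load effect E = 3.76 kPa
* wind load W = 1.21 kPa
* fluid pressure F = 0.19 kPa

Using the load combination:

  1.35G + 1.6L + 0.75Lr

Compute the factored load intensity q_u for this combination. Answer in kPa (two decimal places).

10.30 kPa

1.35(0.89) + 1.6(5.07) + 0.75(1.31) = 10.30
q_u = 10.30 kPa.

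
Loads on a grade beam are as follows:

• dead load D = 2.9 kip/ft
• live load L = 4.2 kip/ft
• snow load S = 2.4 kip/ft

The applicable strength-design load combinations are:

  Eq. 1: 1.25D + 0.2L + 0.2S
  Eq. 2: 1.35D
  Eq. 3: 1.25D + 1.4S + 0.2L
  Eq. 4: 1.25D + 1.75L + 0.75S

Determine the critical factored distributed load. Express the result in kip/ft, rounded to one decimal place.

12.8 kip/ft

Eq. 1: 1.25(2.9) + 0.2(4.2) + 0.2(2.4) = 4.9
Eq. 2: 1.35(2.9) = 3.9
Eq. 3: 1.25(2.9) + 1.4(2.4) + 0.2(4.2) = 7.8
Eq. 4: 1.25(2.9) + 1.75(4.2) + 0.75(2.4) = 12.8
Maximum is from combination 4.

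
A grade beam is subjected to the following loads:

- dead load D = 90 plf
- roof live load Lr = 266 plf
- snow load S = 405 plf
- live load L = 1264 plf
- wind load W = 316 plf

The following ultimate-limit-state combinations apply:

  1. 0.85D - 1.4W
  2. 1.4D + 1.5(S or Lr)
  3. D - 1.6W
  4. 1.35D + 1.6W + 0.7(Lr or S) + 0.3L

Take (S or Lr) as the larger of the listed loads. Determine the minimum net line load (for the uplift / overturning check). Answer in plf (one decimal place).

-415.6 plf

(S or Lr) → S = 405 plf; (Lr or S) → S = 405 plf.
1. 0.85(90) - 1.4(316) = -365.9
2. 1.4(90) + 1.5(405) = 733.5
3. 1.0(90) - 1.6(316) = -415.6
4. 1.35(90) + 1.6(316) + 0.7(405) + 0.3(1264) = 1289.8
Combination 3 gives the minimum: -415.6 plf.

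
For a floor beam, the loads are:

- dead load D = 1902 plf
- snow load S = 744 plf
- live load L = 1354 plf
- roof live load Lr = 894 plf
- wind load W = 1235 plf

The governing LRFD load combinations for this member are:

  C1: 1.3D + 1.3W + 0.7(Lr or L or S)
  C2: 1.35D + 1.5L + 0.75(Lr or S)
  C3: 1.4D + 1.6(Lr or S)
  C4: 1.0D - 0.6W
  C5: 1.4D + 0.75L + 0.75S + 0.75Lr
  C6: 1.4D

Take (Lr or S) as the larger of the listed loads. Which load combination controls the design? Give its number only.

(Lr or L or S) → L = 1354 plf; (Lr or S) → Lr = 894 plf.
C1: 1.3(1902) + 1.3(1235) + 0.7(1354) = 2472.60 + 1605.50 + 947.80 = 5025.90
C2: 1.35(1902) + 1.5(1354) + 0.75(894) = 2567.70 + 2031.00 + 670.50 = 5269.20
C3: 1.4(1902) + 1.6(894) = 2662.80 + 1430.40 = 4093.20
C4: 1.0(1902) - 0.6(1235) = 1902.00 - 741.00 = 1161.00
C5: 1.4(1902) + 0.75(1354) + 0.75(744) + 0.75(894) = 2662.80 + 1015.50 + 558.00 + 670.50 = 4906.80
C6: 1.4(1902) = 2662.80
The largest value is 5269.20 plf from combination 2.

Combination 2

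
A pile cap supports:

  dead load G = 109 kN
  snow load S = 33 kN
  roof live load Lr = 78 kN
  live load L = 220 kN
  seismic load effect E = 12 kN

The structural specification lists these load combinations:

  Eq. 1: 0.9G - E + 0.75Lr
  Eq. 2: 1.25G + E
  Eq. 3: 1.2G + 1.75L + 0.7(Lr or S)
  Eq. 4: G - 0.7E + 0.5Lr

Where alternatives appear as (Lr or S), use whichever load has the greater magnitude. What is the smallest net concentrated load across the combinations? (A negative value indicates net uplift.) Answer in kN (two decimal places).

(Lr or S) → Lr = 78 kN.
Eq. 1: 0.9(109) - 1.0(12) + 0.75(78) = 98.10 - 12.00 + 58.50 = 144.60
Eq. 2: 1.25(109) + 1.0(12) = 136.25 + 12.00 = 148.25
Eq. 3: 1.2(109) + 1.75(220) + 0.7(78) = 130.80 + 385.00 + 54.60 = 570.40
Eq. 4: 1.0(109) - 0.7(12) + 0.5(78) = 109.00 - 8.40 + 39.00 = 139.60
Combination 4 gives the minimum: 139.60 kN.

139.60 kN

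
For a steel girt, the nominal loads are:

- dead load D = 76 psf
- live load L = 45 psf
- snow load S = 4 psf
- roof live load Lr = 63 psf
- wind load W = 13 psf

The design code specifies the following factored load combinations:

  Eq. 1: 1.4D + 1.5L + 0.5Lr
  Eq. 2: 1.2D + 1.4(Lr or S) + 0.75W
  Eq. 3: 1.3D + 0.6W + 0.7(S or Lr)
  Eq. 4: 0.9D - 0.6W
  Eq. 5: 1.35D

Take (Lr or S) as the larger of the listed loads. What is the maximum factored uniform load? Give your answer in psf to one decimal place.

(Lr or S) → Lr = 63 psf; (S or Lr) → Lr = 63 psf.
Eq. 1: 1.4(76) + 1.5(45) + 0.5(63) = 106.4 + 67.5 + 31.5 = 205.4
Eq. 2: 1.2(76) + 1.4(63) + 0.75(13) = 91.2 + 88.2 + 9.8 = 189.2
Eq. 3: 1.3(76) + 0.6(13) + 0.7(63) = 98.8 + 7.8 + 44.1 = 150.7
Eq. 4: 0.9(76) - 0.6(13) = 68.4 - 7.8 = 60.6
Eq. 5: 1.35(76) = 102.6
The controlling combination is 1, giving 205.4 psf.

205.4 psf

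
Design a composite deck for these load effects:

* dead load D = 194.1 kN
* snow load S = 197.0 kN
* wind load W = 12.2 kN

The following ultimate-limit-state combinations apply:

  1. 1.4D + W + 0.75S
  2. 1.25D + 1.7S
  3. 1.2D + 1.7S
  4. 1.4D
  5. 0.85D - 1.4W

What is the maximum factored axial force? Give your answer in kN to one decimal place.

577.5 kN

1. 1.4(194.1) + 1.0(12.2) + 0.75(197.0) = 431.7
2. 1.25(194.1) + 1.7(197.0) = 577.5
3. 1.2(194.1) + 1.7(197.0) = 567.8
4. 1.4(194.1) = 271.7
5. 0.85(194.1) - 1.4(12.2) = 147.9
Combination 2 governs: N_u = 577.5 kN.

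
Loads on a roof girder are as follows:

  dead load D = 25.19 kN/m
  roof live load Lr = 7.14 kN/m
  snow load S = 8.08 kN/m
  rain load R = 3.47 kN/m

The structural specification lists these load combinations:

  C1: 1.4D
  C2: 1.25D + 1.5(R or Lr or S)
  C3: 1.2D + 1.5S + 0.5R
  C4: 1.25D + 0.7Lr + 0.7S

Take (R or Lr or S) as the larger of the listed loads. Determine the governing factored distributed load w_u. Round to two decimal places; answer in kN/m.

44.08 kN/m

(R or Lr or S) → S = 8.08 kN/m.
C1: 1.4(25.19) = 35.27
C2: 1.25(25.19) + 1.5(8.08) = 31.49 + 12.12 = 43.61
C3: 1.2(25.19) + 1.5(8.08) + 0.5(3.47) = 44.08
C4: 1.25(25.19) + 0.7(7.14) + 0.7(8.08) = 42.14
The controlling combination is 3, giving 44.08 kN/m.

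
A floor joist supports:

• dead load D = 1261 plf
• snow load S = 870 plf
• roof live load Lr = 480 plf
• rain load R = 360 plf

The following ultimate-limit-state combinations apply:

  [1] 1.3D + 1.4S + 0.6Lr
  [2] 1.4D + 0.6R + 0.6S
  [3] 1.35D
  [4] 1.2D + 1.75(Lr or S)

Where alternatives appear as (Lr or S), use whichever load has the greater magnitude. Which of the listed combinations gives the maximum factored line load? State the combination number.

Combination 1

(Lr or S) → S = 870 plf.
[1] 1.3(1261) + 1.4(870) + 0.6(480) = 1639.30 + 1218.00 + 288.00 = 3145.30
[2] 1.4(1261) + 0.6(360) + 0.6(870) = 1765.40 + 216.00 + 522.00 = 2503.40
[3] 1.35(1261) = 1702.35
[4] 1.2(1261) + 1.75(870) = 1513.20 + 1522.50 = 3035.70
The largest value is 3145.30 plf from combination 1.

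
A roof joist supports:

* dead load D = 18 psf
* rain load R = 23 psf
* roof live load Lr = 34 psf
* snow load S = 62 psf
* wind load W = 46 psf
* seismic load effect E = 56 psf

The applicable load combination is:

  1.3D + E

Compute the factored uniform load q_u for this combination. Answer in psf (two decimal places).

1.3(18) + 1.0(56) = 79.40
q_u = 79.40 psf.

79.40 psf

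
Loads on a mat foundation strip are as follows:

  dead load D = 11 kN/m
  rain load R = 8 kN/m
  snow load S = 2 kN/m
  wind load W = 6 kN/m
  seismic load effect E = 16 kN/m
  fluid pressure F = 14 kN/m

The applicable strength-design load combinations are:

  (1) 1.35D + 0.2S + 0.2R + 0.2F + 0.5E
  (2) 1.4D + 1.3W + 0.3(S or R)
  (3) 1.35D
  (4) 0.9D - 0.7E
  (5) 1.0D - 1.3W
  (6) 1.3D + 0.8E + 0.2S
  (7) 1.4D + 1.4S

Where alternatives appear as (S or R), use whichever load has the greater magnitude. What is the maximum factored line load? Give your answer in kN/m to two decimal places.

(S or R) → R = 8 kN/m.
(1) 1.35(11) + 0.2(2) + 0.2(8) + 0.2(14) + 0.5(16) = 14.85 + 0.40 + 1.60 + 2.80 + 8.00 = 27.65
(2) 1.4(11) + 1.3(6) + 0.3(8) = 15.40 + 7.80 + 2.40 = 25.60
(3) 1.35(11) = 14.85
(4) 0.9(11) - 0.7(16) = 9.90 - 11.20 = -1.30
(5) 1.0(11) - 1.3(6) = 11.00 - 7.80 = 3.20
(6) 1.3(11) + 0.8(16) + 0.2(2) = 14.30 + 12.80 + 0.40 = 27.50
(7) 1.4(11) + 1.4(2) = 15.40 + 2.80 = 18.20
Combination 1 governs: w_u = 27.65 kN/m.

27.65 kN/m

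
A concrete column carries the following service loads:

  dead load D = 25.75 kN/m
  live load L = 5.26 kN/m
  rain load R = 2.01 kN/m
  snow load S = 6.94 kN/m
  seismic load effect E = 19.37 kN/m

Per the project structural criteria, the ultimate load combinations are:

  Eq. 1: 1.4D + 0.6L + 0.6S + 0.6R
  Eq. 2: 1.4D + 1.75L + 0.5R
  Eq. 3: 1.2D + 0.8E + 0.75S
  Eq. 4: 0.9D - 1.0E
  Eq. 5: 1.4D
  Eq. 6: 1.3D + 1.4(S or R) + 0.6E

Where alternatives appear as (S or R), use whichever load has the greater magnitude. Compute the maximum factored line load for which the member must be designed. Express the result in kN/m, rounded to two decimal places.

54.81 kN/m

(S or R) → S = 6.94 kN/m.
Eq. 1: 1.4(25.75) + 0.6(5.26) + 0.6(6.94) + 0.6(2.01) = 36.05 + 3.16 + 4.16 + 1.21 = 44.58
Eq. 2: 1.4(25.75) + 1.75(5.26) + 0.5(2.01) = 46.26
Eq. 3: 1.2(25.75) + 0.8(19.37) + 0.75(6.94) = 51.60
Eq. 4: 0.9(25.75) - 1.0(19.37) = 23.18 - 19.37 = 3.81
Eq. 5: 1.4(25.75) = 36.05
Eq. 6: 1.3(25.75) + 1.4(6.94) + 0.6(19.37) = 54.81
Combination 6 governs: w_u = 54.81 kN/m.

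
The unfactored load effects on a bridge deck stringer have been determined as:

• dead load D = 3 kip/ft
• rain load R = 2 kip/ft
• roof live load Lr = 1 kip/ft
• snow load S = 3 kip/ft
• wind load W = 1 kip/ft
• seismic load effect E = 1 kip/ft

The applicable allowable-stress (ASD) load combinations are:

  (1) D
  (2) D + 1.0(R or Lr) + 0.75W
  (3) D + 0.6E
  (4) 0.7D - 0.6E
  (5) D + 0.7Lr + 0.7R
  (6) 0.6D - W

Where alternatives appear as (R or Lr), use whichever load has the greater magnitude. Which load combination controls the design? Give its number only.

(R or Lr) → R = 2 kip/ft.
(1) 1.0(3) = 3.00
(2) 1.0(3) + 1.0(2) + 0.75(1) = 3.00 + 2.00 + 0.75 = 5.75
(3) 1.0(3) + 0.6(1) = 3.00 + 0.60 = 3.60
(4) 0.7(3) - 0.6(1) = 2.10 - 0.60 = 1.50
(5) 1.0(3) + 0.7(1) + 0.7(2) = 3.00 + 0.70 + 1.40 = 5.10
(6) 0.6(3) - 1.0(1) = 1.80 - 1.00 = 0.80
The largest value is 5.75 kip/ft from combination 2.

Combination 2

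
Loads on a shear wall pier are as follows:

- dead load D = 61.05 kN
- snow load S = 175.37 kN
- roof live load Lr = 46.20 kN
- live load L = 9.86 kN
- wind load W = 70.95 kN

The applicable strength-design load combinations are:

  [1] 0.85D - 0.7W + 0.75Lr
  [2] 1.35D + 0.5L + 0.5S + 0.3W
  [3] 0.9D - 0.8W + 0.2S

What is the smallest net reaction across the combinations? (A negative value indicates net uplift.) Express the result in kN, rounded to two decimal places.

[1] 0.85(61.05) - 0.7(70.95) + 0.75(46.20) = 36.88
[2] 1.35(61.05) + 0.5(9.86) + 0.5(175.37) + 0.3(70.95) = 196.32
[3] 0.9(61.05) - 0.8(70.95) + 0.2(175.37) = 54.95 - 56.76 + 35.07 = 33.26
Combination 3 gives the minimum: 33.26 kN.

33.26 kN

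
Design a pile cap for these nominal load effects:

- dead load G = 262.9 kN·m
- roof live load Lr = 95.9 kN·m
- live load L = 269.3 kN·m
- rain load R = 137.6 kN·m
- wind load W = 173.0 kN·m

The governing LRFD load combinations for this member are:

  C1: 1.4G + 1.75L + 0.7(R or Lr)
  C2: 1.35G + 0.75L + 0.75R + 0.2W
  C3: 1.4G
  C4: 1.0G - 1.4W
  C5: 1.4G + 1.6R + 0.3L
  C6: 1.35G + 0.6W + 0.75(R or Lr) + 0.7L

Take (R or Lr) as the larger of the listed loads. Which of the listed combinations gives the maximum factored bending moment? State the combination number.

(R or Lr) → R = 137.6 kN·m.
C1: 1.4(262.9) + 1.75(269.3) + 0.7(137.6) = 368.06 + 471.28 + 96.32 = 935.66
C2: 1.35(262.9) + 0.75(269.3) + 0.75(137.6) + 0.2(173.0) = 694.69
C3: 1.4(262.9) = 368.06
C4: 1.0(262.9) - 1.4(173.0) = 262.90 - 242.20 = 20.70
C5: 1.4(262.9) + 1.6(137.6) + 0.3(269.3) = 368.06 + 220.16 + 80.79 = 669.01
C6: 1.35(262.9) + 0.6(173.0) + 0.75(137.6) + 0.7(269.3) = 354.92 + 103.80 + 103.20 + 188.51 = 750.43
The largest value is 935.66 kN·m from combination 1.

Combination 1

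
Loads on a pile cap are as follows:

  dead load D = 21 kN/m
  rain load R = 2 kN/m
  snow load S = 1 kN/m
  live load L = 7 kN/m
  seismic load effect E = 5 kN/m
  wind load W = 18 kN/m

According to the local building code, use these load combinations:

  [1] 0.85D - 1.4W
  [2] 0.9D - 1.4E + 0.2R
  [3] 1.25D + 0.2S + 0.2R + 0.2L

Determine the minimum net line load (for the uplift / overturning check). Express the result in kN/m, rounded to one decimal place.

-7.4 kN/m

[1] 0.85(21) - 1.4(18) = -7.4
[2] 0.9(21) - 1.4(5) + 0.2(2) = 18.9 - 7.0 + 0.4 = 12.3
[3] 1.25(21) + 0.2(1) + 0.2(2) + 0.2(7) = 26.3 + 0.2 + 0.4 + 1.4 = 28.3
Combination 1 gives the minimum: -7.4 kN/m.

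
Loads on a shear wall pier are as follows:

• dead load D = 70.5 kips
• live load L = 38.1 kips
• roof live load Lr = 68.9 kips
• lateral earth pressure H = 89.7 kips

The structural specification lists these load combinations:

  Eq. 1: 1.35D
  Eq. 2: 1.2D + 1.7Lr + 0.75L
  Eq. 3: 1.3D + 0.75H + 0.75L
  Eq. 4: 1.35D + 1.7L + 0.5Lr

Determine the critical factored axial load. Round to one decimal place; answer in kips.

Eq. 1: 1.35(70.5) = 95.2
Eq. 2: 1.2(70.5) + 1.7(68.9) + 0.75(38.1) = 230.3
Eq. 3: 1.3(70.5) + 0.75(89.7) + 0.75(38.1) = 187.5
Eq. 4: 1.35(70.5) + 1.7(38.1) + 0.5(68.9) = 194.4
The controlling combination is 2, giving 230.3 kips.

230.3 kips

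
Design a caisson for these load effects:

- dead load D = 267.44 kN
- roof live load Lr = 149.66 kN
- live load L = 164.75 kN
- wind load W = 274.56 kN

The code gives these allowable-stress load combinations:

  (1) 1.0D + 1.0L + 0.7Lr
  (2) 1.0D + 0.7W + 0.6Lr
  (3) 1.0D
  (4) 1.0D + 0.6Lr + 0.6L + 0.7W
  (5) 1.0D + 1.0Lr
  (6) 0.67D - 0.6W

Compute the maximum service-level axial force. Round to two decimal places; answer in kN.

(1) 1.0(267.44) + 1.0(164.75) + 0.7(149.66) = 536.95
(2) 1.0(267.44) + 0.7(274.56) + 0.6(149.66) = 549.43
(3) 1.0(267.44) = 267.44
(4) 1.0(267.44) + 0.6(149.66) + 0.6(164.75) + 0.7(274.56) = 648.28
(5) 1.0(267.44) + 1.0(149.66) = 417.10
(6) 0.67(267.44) - 0.6(274.56) = 14.45
Maximum is from combination 4.

648.28 kN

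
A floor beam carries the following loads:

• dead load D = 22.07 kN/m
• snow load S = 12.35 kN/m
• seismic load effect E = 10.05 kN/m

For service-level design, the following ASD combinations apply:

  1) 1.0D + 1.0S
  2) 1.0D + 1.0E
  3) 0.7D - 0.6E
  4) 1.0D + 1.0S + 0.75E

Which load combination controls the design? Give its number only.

Combination 4

1) 1.0(22.07) + 1.0(12.35) = 22.07 + 12.35 = 34.42
2) 1.0(22.07) + 1.0(10.05) = 22.07 + 10.05 = 32.12
3) 0.7(22.07) - 0.6(10.05) = 15.45 - 6.03 = 9.42
4) 1.0(22.07) + 1.0(12.35) + 0.75(10.05) = 22.07 + 12.35 + 7.54 = 41.96
The largest value is 41.96 kN/m from combination 4.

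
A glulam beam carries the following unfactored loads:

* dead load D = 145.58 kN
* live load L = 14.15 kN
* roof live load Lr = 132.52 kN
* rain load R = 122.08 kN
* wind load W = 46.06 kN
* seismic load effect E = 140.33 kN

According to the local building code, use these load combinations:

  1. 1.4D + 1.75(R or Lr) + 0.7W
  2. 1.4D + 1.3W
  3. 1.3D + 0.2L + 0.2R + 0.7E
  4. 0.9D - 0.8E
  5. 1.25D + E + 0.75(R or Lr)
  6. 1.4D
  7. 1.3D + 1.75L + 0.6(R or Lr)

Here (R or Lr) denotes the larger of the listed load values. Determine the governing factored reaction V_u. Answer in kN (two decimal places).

(R or Lr) → Lr = 132.52 kN.
1. 1.4(145.58) + 1.75(132.52) + 0.7(46.06) = 203.81 + 231.91 + 32.24 = 467.96
2. 1.4(145.58) + 1.3(46.06) = 203.81 + 59.88 = 263.69
3. 1.3(145.58) + 0.2(14.15) + 0.2(122.08) + 0.7(140.33) = 189.25 + 2.83 + 24.42 + 98.23 = 314.73
4. 0.9(145.58) - 0.8(140.33) = 131.02 - 112.26 = 18.76
5. 1.25(145.58) + 1.0(140.33) + 0.75(132.52) = 181.98 + 140.33 + 99.39 = 421.70
6. 1.4(145.58) = 203.81
7. 1.3(145.58) + 1.75(14.15) + 0.6(132.52) = 293.53
The controlling combination is 1, giving 467.96 kN.

467.96 kN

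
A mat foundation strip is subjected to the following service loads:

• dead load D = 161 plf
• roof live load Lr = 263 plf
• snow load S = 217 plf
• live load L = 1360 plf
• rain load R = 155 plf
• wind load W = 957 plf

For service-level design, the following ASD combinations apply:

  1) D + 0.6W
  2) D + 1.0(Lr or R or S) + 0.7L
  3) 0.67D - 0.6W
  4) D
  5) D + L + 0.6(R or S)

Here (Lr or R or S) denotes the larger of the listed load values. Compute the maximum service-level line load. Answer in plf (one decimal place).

(Lr or R or S) → Lr = 263 plf; (R or S) → S = 217 plf.
1) 1.0(161) + 0.6(957) = 161.0 + 574.2 = 735.2
2) 1.0(161) + 1.0(263) + 0.7(1360) = 161.0 + 263.0 + 952.0 = 1376.0
3) 0.67(161) - 0.6(957) = 107.9 - 574.2 = -466.3
4) 1.0(161) = 161.0
5) 1.0(161) + 1.0(1360) + 0.6(217) = 161.0 + 1360.0 + 130.2 = 1651.2
Combination 5 governs: w = 1651.2 plf.

1651.2 plf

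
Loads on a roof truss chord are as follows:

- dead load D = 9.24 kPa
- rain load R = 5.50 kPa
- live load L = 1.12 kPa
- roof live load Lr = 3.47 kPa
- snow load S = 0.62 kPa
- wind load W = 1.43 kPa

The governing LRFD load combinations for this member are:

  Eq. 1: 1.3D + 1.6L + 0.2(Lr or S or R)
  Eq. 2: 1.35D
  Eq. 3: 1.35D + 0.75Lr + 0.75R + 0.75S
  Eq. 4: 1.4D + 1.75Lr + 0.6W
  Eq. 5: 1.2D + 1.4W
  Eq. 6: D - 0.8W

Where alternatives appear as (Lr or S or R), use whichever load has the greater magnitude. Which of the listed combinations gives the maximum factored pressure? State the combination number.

Combination 4

(Lr or S or R) → R = 5.50 kPa.
Eq. 1: 1.3(9.24) + 1.6(1.12) + 0.2(5.50) = 12.01 + 1.79 + 1.10 = 14.90
Eq. 2: 1.35(9.24) = 12.47
Eq. 3: 1.35(9.24) + 0.75(3.47) + 0.75(5.50) + 0.75(0.62) = 12.47 + 2.60 + 4.13 + 0.47 = 19.67
Eq. 4: 1.4(9.24) + 1.75(3.47) + 0.6(1.43) = 12.94 + 6.07 + 0.86 = 19.87
Eq. 5: 1.2(9.24) + 1.4(1.43) = 11.09 + 2.00 = 13.09
Eq. 6: 1.0(9.24) - 0.8(1.43) = 9.24 - 1.14 = 8.10
The largest value is 19.87 kPa from combination 4.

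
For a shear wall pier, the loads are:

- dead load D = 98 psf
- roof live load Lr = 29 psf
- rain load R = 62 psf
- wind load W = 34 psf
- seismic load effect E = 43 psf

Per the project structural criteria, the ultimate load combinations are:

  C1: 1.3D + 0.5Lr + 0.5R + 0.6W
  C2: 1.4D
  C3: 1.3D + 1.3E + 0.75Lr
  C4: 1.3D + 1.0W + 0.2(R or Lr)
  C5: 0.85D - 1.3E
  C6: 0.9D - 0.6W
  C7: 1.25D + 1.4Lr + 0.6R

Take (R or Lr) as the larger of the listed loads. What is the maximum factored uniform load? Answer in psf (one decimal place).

(R or Lr) → R = 62 psf.
C1: 1.3(98) + 0.5(29) + 0.5(62) + 0.6(34) = 127.4 + 14.5 + 31.0 + 20.4 = 193.3
C2: 1.4(98) = 137.2
C3: 1.3(98) + 1.3(43) + 0.75(29) = 127.4 + 55.9 + 21.8 = 205.1
C4: 1.3(98) + 1.0(34) + 0.2(62) = 127.4 + 34.0 + 12.4 = 173.8
C5: 0.85(98) - 1.3(43) = 83.3 - 55.9 = 27.4
C6: 0.9(98) - 0.6(34) = 88.2 - 20.4 = 67.8
C7: 1.25(98) + 1.4(29) + 0.6(62) = 122.5 + 40.6 + 37.2 = 200.3
The controlling combination is 3, giving 205.1 psf.

205.1 psf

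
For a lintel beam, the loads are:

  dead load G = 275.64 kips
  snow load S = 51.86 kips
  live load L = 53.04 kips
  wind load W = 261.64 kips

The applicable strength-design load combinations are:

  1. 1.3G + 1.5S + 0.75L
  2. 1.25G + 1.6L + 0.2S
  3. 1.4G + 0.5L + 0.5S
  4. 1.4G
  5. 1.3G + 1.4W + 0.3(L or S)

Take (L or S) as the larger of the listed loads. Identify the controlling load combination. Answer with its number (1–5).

(L or S) → L = 53.04 kips.
1. 1.3(275.64) + 1.5(51.86) + 0.75(53.04) = 358.33 + 77.79 + 39.78 = 475.90
2. 1.25(275.64) + 1.6(53.04) + 0.2(51.86) = 439.79
3. 1.4(275.64) + 0.5(53.04) + 0.5(51.86) = 385.90 + 26.52 + 25.93 = 438.35
4. 1.4(275.64) = 385.90
5. 1.3(275.64) + 1.4(261.64) + 0.3(53.04) = 358.33 + 366.30 + 15.91 = 740.54
The largest value is 740.54 kips from combination 5.

Combination 5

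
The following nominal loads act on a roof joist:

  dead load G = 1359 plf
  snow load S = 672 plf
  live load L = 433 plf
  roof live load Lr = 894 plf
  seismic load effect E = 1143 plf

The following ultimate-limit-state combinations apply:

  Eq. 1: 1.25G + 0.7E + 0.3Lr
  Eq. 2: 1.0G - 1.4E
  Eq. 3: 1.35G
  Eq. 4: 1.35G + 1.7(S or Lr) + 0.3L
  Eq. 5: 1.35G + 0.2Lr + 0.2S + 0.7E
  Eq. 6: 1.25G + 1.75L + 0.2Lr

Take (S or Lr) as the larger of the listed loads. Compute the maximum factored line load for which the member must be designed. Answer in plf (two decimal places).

3484.35 plf

(S or Lr) → Lr = 894 plf.
Eq. 1: 1.25(1359) + 0.7(1143) + 0.3(894) = 2767.05
Eq. 2: 1.0(1359) - 1.4(1143) = -241.20
Eq. 3: 1.35(1359) = 1834.65
Eq. 4: 1.35(1359) + 1.7(894) + 0.3(433) = 3484.35
Eq. 5: 1.35(1359) + 0.2(894) + 0.2(672) + 0.7(1143) = 2947.95
Eq. 6: 1.25(1359) + 1.75(433) + 0.2(894) = 2635.30
Maximum is from combination 4.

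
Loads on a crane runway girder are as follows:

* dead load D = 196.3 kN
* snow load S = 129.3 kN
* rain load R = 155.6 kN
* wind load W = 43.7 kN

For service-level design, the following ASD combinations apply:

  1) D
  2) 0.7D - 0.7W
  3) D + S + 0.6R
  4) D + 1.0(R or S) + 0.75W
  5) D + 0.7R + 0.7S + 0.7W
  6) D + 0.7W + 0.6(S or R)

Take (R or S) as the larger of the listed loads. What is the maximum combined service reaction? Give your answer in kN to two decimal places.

(R or S) → R = 155.6 kN; (S or R) → R = 155.6 kN.
1) 1.0(196.3) = 196.30
2) 0.7(196.3) - 0.7(43.7) = 137.41 - 30.59 = 106.82
3) 1.0(196.3) + 1.0(129.3) + 0.6(155.6) = 196.30 + 129.30 + 93.36 = 418.96
4) 1.0(196.3) + 1.0(155.6) + 0.75(43.7) = 196.30 + 155.60 + 32.78 = 384.68
5) 1.0(196.3) + 0.7(155.6) + 0.7(129.3) + 0.7(43.7) = 196.30 + 108.92 + 90.51 + 30.59 = 426.32
6) 1.0(196.3) + 0.7(43.7) + 0.6(155.6) = 196.30 + 30.59 + 93.36 = 320.25
Maximum is from combination 5.

426.32 kN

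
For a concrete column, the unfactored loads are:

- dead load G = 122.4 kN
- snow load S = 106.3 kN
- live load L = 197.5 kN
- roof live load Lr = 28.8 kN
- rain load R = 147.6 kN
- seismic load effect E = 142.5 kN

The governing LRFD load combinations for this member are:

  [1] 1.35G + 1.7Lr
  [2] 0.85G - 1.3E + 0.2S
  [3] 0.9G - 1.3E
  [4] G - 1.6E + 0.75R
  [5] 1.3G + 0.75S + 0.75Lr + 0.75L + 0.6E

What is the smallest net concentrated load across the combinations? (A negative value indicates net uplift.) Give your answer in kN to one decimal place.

-75.1 kN

[1] 1.35(122.4) + 1.7(28.8) = 165.2 + 49.0 = 214.2
[2] 0.85(122.4) - 1.3(142.5) + 0.2(106.3) = 104.0 - 185.3 + 21.3 = -60.0
[3] 0.9(122.4) - 1.3(142.5) = 110.2 - 185.3 = -75.1
[4] 1.0(122.4) - 1.6(142.5) + 0.75(147.6) = 122.4 - 228.0 + 110.7 = 5.1
[5] 1.3(122.4) + 0.75(106.3) + 0.75(28.8) + 0.75(197.5) + 0.6(142.5) = 494.1
Combination 3 gives the minimum: -75.1 kN.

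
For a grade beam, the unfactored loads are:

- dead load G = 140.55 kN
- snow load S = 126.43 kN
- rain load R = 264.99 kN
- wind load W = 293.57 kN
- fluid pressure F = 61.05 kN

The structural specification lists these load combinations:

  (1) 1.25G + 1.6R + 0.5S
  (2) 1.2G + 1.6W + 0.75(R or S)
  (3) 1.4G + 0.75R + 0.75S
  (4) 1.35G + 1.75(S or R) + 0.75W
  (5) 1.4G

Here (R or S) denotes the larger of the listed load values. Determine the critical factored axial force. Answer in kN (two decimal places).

873.65 kN

(R or S) → R = 264.99 kN; (S or R) → R = 264.99 kN.
(1) 1.25(140.55) + 1.6(264.99) + 0.5(126.43) = 175.69 + 423.98 + 63.22 = 662.89
(2) 1.2(140.55) + 1.6(293.57) + 0.75(264.99) = 168.66 + 469.71 + 198.74 = 837.11
(3) 1.4(140.55) + 0.75(264.99) + 0.75(126.43) = 490.34
(4) 1.35(140.55) + 1.75(264.99) + 0.75(293.57) = 189.74 + 463.73 + 220.18 = 873.65
(5) 1.4(140.55) = 196.77
The controlling combination is 4, giving 873.65 kN.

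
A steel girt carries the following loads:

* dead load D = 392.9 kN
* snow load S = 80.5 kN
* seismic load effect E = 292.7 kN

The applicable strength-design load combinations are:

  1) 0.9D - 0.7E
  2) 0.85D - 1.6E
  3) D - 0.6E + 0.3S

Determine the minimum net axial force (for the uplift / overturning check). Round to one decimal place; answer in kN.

-134.4 kN

1) 0.9(392.9) - 0.7(292.7) = 148.7
2) 0.85(392.9) - 1.6(292.7) = -134.4
3) 1.0(392.9) - 0.6(292.7) + 0.3(80.5) = 241.4
Combination 2 gives the minimum: -134.4 kN.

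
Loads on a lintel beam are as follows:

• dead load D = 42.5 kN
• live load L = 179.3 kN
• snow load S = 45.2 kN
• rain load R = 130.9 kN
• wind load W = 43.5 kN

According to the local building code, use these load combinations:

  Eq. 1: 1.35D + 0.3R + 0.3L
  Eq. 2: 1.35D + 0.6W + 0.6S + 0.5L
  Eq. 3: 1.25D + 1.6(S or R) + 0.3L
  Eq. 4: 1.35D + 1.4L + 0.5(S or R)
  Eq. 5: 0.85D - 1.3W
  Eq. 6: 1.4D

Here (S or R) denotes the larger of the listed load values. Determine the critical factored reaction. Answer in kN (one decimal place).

(S or R) → R = 130.9 kN.
Eq. 1: 1.35(42.5) + 0.3(130.9) + 0.3(179.3) = 150.4
Eq. 2: 1.35(42.5) + 0.6(43.5) + 0.6(45.2) + 0.5(179.3) = 200.2
Eq. 3: 1.25(42.5) + 1.6(130.9) + 0.3(179.3) = 316.4
Eq. 4: 1.35(42.5) + 1.4(179.3) + 0.5(130.9) = 373.8
Eq. 5: 0.85(42.5) - 1.3(43.5) = -20.4
Eq. 6: 1.4(42.5) = 59.5
The controlling combination is 4, giving 373.8 kN.

373.8 kN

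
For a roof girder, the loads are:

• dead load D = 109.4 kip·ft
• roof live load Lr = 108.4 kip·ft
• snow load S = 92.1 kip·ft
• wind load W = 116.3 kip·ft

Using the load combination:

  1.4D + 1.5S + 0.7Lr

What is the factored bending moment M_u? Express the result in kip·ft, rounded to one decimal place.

367.2 kip·ft

1.4(109.4) + 1.5(92.1) + 0.7(108.4) = 367.2
M_u = 367.2 kip·ft.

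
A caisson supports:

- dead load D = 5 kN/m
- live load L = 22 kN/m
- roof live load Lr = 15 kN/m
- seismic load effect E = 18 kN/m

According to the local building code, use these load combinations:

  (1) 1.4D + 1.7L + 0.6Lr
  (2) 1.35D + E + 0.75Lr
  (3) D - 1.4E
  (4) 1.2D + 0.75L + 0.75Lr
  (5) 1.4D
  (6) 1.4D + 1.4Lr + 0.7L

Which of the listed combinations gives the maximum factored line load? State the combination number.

(1) 1.4(5) + 1.7(22) + 0.6(15) = 7.00 + 37.40 + 9.00 = 53.40
(2) 1.35(5) + 1.0(18) + 0.75(15) = 6.75 + 18.00 + 11.25 = 36.00
(3) 1.0(5) - 1.4(18) = 5.00 - 25.20 = -20.20
(4) 1.2(5) + 0.75(22) + 0.75(15) = 6.00 + 16.50 + 11.25 = 33.75
(5) 1.4(5) = 7.00
(6) 1.4(5) + 1.4(15) + 0.7(22) = 7.00 + 21.00 + 15.40 = 43.40
The largest value is 53.40 kN/m from combination 1.

Combination 1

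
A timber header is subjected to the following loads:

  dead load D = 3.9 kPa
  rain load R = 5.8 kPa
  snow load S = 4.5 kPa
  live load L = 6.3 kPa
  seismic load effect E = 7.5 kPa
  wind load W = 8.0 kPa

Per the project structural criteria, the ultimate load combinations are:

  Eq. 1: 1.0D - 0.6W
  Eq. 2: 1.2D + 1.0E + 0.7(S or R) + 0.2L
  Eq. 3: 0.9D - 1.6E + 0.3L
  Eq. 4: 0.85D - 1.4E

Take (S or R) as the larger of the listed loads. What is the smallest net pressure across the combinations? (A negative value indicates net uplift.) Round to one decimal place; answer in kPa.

-7.2 kPa

(S or R) → R = 5.8 kPa.
Eq. 1: 1.0(3.9) - 0.6(8.0) = -0.9
Eq. 2: 1.2(3.9) + 1.0(7.5) + 0.7(5.8) + 0.2(6.3) = 17.5
Eq. 3: 0.9(3.9) - 1.6(7.5) + 0.3(6.3) = -6.6
Eq. 4: 0.85(3.9) - 1.4(7.5) = -7.2
Combination 4 gives the minimum: -7.2 kPa.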